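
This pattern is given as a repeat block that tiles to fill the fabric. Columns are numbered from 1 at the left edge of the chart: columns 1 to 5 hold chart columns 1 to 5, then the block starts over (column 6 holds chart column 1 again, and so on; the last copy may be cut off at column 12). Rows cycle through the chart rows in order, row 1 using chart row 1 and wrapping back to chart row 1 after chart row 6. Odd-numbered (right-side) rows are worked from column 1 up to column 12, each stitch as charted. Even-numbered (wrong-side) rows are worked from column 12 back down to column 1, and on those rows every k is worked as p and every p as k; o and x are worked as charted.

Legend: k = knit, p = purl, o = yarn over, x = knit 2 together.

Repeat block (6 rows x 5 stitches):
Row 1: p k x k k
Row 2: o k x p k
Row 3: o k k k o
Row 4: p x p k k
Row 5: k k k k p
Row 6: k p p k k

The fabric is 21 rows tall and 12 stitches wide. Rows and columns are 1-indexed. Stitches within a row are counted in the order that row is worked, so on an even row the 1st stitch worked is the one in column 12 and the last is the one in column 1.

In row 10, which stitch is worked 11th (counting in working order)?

== STITCH ==
x

Derivation:
Row 10: (10-1) mod 6 = 3, so use chart row 4. Even row -> WS.
Chart row 4 tiled across columns 1-12: p x p k k p x p k k p x
WS: work from column 12 back to column 1 (reverse the tiled row), swapping k<->p (o and x unchanged).
Row 10 as worked: x k p p k x k p p k x k
The 11th stitch worked is x.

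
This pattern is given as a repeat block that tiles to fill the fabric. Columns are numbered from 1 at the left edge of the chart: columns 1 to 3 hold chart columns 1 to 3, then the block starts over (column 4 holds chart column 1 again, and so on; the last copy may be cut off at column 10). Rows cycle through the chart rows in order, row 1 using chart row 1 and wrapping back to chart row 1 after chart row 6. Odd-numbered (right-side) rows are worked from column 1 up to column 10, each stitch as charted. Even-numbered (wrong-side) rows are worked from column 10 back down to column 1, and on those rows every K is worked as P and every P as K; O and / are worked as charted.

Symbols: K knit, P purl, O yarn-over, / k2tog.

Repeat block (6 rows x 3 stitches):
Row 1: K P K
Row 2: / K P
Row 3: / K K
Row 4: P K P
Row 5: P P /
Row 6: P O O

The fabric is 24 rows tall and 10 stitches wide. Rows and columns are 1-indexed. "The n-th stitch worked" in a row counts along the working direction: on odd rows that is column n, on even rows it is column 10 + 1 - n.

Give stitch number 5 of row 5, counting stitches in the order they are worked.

Result:
P

Derivation:
For row 5: chart row = ((5-1) mod 6) + 1 = 5; this is a RS (odd) row.
Chart row 5 tiled across columns 1-10: P P / P P / P P / P
RS: work column 1 to column 10, symbols as charted — the tiled row is the row as worked.
Counting 5 along the worked row gives P.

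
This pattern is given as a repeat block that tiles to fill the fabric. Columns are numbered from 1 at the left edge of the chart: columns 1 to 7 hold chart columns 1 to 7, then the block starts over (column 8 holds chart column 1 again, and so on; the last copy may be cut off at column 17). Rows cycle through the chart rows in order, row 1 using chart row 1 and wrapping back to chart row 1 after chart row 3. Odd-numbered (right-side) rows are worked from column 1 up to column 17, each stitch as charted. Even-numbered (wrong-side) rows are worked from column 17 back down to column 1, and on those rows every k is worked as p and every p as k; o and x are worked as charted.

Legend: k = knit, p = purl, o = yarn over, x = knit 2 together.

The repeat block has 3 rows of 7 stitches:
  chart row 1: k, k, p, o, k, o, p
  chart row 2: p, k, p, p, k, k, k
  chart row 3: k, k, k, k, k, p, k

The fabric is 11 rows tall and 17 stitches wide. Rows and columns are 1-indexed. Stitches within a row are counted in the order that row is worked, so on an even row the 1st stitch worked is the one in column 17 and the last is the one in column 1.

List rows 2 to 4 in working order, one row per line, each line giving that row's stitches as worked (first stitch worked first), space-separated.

Row 2: chart row 2, WS - tiled (columns 1-17): p k p p k k k p k p p k k k p k p; work from column 17 back to 1 with k<->p swapped.
Row 3: chart row 3, RS - tile across columns 1-17 and work as-is.
Row 4: chart row 1, WS - tiled (columns 1-17): k k p o k o p k k p o k o p k k p; work from column 17 back to 1 with k<->p swapped.

Result:
k p k p p p k k p k p p p k k p k
k k k k k p k k k k k k p k k k k
k p p k o p o k p p k o p o k p p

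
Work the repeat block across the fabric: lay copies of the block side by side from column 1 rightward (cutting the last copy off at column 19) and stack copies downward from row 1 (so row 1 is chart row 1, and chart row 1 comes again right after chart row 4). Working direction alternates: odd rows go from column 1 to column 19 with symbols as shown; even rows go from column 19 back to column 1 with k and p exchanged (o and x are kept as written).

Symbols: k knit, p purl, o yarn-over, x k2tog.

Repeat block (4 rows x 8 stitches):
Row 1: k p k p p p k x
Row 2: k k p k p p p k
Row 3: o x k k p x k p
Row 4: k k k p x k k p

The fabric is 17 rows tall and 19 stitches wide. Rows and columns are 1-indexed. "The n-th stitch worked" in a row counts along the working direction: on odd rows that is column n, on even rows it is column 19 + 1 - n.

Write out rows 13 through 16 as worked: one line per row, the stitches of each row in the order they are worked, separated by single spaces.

Result:
k p k p p p k x k p k p p p k x k p k
k p p p k k k p k p p p k k k p k p p
o x k k p x k p o x k k p x k p o x k
p p p k p p x k p p p k p p x k p p p

Derivation:
Row 13: chart row 1, RS - tile across columns 1-19 and work as-is.
Row 14: chart row 2, WS - tiled (columns 1-19): k k p k p p p k k k p k p p p k k k p; work from column 19 back to 1 with k<->p swapped.
Row 15: chart row 3, RS - tile across columns 1-19 and work as-is.
Row 16: chart row 4, WS - tiled (columns 1-19): k k k p x k k p k k k p x k k p k k k; work from column 19 back to 1 with k<->p swapped.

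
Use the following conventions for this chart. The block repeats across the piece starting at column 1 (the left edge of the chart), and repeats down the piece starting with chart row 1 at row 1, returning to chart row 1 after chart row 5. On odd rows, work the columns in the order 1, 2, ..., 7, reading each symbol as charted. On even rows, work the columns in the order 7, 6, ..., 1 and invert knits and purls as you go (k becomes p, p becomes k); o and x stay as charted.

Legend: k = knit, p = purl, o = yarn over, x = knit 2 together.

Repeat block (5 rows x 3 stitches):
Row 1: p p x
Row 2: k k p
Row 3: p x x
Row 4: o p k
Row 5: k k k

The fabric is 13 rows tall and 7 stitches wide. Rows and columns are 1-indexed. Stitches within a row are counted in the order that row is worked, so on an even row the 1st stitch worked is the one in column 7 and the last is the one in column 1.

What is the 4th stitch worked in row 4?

== STITCH ==
o

Derivation:
Row 4 uses chart row ((4-1) mod 5)+1 = 4. Row 4 is even, so WS.
Chart row 4 tiled across columns 1-7: o p k o p k o
WS row: flip the tiled sequence (start at column 7) and apply k<->p; o and x stay.
Row 4 as worked: o p k o p k o
Counting 4 along the worked row gives o.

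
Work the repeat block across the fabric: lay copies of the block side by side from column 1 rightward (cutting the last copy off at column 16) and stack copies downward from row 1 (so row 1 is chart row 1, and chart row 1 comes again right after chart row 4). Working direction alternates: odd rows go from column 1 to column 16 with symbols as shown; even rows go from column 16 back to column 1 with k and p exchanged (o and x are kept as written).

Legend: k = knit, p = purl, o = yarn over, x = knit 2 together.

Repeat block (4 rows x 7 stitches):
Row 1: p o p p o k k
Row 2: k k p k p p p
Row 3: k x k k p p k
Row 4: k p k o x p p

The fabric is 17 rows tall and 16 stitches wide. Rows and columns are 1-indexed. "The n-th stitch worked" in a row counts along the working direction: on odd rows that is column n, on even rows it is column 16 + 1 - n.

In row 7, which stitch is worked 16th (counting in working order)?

For row 7: chart row = ((7-1) mod 4) + 1 = 3; this is a RS (odd) row.
Chart row 3 tiled across columns 1-16: k x k k p p k k x k k p p k k x
Right side: take the tiled row as-is (worked left to right from column 1).
Counting 16 along the worked row gives x.

== STITCH ==
x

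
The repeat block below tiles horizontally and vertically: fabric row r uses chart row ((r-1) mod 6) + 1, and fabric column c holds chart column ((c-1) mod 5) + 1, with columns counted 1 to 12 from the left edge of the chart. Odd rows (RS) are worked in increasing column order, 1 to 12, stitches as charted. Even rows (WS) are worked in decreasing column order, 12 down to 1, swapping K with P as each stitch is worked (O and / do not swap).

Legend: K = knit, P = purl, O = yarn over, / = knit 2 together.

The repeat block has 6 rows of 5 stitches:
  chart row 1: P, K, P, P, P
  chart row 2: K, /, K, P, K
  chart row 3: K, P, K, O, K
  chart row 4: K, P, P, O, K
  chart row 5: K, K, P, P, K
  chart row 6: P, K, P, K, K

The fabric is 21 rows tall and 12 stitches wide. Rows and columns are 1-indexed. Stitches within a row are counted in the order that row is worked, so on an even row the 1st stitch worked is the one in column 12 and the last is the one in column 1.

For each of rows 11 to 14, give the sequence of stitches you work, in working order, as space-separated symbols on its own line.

Row 11: chart row 5, RS - tile across columns 1-12 and work as-is.
Row 12: chart row 6, WS - tiled (columns 1-12): P K P K K P K P K K P K; work from column 12 back to 1 with K<->P swapped.
Row 13: chart row 1, RS - tile across columns 1-12 and work as-is.
Row 14: chart row 2, WS - tiled (columns 1-12): K / K P K K / K P K K /; work from column 12 back to 1 with K<->P swapped.

Rows as worked:
K K P P K K K P P K K K
P K P P K P K P P K P K
P K P P P P K P P P P K
/ P P K P / P P K P / P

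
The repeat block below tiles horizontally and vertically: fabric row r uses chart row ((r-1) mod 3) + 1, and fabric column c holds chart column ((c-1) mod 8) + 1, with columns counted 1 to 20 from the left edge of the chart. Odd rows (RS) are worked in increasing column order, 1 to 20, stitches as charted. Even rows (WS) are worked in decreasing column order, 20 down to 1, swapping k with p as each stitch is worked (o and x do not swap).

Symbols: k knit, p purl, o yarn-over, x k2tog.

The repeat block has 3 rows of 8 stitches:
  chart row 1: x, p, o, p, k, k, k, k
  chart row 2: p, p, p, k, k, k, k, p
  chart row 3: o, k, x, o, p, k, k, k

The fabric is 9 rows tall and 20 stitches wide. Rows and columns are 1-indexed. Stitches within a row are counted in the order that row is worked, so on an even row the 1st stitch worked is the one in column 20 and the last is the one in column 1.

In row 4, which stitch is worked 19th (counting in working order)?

Row 4: (4-1) mod 3 = 0, so use chart row 1. Even row -> WS.
Chart row 1 tiled across columns 1-20: x p o p k k k k x p o p k k k k x p o p
WS: work from column 20 back to column 1 (reverse the tiled row), swapping k<->p (o and x unchanged).
Row 4 as worked: k o k x p p p p k o k x p p p p k o k x
Counting 19 along the worked row gives k.

Stitch:
k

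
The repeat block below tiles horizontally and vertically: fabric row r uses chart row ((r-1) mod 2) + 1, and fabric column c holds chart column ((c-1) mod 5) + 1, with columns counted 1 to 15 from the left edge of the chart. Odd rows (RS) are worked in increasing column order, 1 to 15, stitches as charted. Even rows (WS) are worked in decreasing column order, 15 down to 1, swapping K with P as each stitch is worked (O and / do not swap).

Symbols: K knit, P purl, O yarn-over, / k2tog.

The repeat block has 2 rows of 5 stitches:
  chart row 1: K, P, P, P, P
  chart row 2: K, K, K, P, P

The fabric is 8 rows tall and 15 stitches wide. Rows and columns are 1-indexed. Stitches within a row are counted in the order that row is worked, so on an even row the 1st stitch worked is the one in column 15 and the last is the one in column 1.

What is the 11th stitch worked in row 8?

Result:
K

Derivation:
Row 8 uses chart row ((8-1) mod 2)+1 = 2. Row 8 is even, so WS.
Chart row 2 tiled across columns 1-15: K K K P P K K K P P K K K P P
WS: work from column 15 back to column 1 (reverse the tiled row), swapping K<->P (O and / unchanged).
Row 8 as worked: K K P P P K K P P P K K P P P
Counting 11 along the worked row gives K.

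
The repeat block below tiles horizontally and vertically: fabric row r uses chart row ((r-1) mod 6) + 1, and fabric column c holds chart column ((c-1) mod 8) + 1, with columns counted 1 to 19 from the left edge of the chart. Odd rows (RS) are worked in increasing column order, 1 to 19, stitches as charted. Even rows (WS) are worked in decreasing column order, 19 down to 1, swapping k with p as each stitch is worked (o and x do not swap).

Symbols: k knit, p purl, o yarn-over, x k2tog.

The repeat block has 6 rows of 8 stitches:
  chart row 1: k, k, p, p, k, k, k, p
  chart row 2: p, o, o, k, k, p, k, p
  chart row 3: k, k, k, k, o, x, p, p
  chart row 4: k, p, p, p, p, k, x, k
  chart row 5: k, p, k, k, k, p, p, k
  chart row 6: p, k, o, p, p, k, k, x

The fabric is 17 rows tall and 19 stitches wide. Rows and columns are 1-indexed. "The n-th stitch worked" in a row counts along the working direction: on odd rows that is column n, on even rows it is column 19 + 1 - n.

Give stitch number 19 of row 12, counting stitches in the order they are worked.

Stitch:
k

Derivation:
Row 12: (12-1) mod 6 = 5, so use chart row 6. Even row -> WS.
Chart row 6 tiled across columns 1-19: p k o p p k k x p k o p p k k x p k o
WS: work from column 19 back to column 1 (reverse the tiled row), swapping k<->p (o and x unchanged).
Row 12 as worked: o p k x p p k k o p k x p p k k o p k
The 19th stitch worked is k.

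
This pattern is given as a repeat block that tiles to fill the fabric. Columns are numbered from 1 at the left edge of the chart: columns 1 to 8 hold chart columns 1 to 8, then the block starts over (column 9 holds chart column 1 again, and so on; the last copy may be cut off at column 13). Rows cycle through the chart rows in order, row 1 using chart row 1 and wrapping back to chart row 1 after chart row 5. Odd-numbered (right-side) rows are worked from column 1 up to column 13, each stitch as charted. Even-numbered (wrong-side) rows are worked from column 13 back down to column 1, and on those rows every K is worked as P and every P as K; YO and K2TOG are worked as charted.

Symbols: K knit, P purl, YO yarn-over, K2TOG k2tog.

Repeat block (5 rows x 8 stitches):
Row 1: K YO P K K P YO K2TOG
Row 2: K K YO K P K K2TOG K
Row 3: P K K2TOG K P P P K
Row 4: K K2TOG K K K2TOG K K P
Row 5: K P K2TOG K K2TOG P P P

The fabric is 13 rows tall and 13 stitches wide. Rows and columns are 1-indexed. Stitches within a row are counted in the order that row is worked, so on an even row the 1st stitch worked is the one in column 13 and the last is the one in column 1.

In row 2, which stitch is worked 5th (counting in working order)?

For row 2: chart row = ((2-1) mod 5) + 1 = 2; this is a WS (even) row.
Chart row 2 tiled across columns 1-13: K K YO K P K K2TOG K K K YO K P
WS row: flip the tiled sequence (start at column 13) and apply K<->P; YO and K2TOG stay.
Row 2 as worked: K P YO P P P K2TOG P K P YO P P
The 5th stitch worked is P.

Stitch:
P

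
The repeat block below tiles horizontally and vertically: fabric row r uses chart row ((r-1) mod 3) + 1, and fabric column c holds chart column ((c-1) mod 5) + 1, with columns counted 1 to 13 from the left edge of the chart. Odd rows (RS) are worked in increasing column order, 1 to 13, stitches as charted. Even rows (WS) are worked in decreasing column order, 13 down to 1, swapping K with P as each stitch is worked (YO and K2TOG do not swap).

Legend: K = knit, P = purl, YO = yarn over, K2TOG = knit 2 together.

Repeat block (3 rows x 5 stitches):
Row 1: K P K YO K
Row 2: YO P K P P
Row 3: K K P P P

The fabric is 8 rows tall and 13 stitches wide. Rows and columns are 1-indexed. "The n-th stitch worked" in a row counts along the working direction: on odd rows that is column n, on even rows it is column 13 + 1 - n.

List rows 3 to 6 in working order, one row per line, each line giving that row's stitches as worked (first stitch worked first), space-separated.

Rows as worked:
K K P P P K K P P P K K P
P K P P YO P K P P YO P K P
YO P K P P YO P K P P YO P K
K P P K K K P P K K K P P

Derivation:
Row 3: chart row 3, RS - tile across columns 1-13 and work as-is.
Row 4: chart row 1, WS - tiled (columns 1-13): K P K YO K K P K YO K K P K; work from column 13 back to 1 with K<->P swapped.
Row 5: chart row 2, RS - tile across columns 1-13 and work as-is.
Row 6: chart row 3, WS - tiled (columns 1-13): K K P P P K K P P P K K P; work from column 13 back to 1 with K<->P swapped.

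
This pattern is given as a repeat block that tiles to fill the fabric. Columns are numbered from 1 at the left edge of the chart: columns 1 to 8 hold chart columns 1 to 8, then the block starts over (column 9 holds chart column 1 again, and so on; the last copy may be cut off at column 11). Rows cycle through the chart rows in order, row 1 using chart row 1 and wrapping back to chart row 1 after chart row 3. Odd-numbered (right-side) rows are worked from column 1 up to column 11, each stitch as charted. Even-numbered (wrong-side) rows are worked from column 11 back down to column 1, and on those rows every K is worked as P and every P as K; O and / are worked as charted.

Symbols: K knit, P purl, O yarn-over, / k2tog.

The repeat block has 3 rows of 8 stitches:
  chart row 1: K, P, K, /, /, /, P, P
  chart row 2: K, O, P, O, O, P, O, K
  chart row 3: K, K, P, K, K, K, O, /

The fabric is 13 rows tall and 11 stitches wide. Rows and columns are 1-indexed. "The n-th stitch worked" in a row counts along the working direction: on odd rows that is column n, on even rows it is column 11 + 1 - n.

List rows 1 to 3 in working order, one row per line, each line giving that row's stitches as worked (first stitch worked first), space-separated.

Rows as worked:
K P K / / / P P K P K
K O P P O K O O K O P
K K P K K K O / K K P

Derivation:
Row 1: chart row 1, RS - tile across columns 1-11 and work as-is.
Row 2: chart row 2, WS - tiled (columns 1-11): K O P O O P O K K O P; work from column 11 back to 1 with K<->P swapped.
Row 3: chart row 3, RS - tile across columns 1-11 and work as-is.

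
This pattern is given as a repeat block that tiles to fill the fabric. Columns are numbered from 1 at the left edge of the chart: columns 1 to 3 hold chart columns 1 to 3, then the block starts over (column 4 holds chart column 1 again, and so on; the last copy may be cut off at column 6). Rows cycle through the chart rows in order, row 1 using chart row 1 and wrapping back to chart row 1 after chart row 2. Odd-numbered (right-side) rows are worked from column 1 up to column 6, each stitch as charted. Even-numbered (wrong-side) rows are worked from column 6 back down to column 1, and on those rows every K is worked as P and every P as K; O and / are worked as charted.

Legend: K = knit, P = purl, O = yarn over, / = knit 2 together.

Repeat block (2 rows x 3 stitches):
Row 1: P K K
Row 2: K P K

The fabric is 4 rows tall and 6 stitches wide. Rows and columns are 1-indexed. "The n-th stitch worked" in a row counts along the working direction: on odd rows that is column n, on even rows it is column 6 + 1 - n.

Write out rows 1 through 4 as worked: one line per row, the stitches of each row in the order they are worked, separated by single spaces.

== ROWS AS WORKED ==
P K K P K K
P K P P K P
P K K P K K
P K P P K P

Derivation:
Row 1: chart row 1, RS - tile across columns 1-6 and work as-is.
Row 2: chart row 2, WS - tiled (columns 1-6): K P K K P K; work from column 6 back to 1 with K<->P swapped.
Row 3: chart row 1, RS - tile across columns 1-6 and work as-is.
Row 4: chart row 2, WS - tiled (columns 1-6): K P K K P K; work from column 6 back to 1 with K<->P swapped.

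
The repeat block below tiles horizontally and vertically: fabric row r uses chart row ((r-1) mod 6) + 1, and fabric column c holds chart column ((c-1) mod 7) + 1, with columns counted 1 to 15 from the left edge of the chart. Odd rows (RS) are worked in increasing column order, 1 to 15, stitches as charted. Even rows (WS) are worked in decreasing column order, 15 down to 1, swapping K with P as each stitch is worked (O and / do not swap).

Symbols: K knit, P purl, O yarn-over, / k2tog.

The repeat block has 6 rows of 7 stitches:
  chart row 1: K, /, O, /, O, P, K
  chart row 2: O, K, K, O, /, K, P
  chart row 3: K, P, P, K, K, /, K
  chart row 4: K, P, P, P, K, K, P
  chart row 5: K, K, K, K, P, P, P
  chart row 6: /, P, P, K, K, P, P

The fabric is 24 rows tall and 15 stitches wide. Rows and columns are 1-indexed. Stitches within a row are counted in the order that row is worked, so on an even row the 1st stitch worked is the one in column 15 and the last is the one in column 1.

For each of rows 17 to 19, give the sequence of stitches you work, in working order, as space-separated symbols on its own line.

Rows as worked:
K K K K P P P K K K K P P P K
/ K K P P K K / K K P P K K /
K / O / O P K K / O / O P K K

Derivation:
Row 17: chart row 5, RS - tile across columns 1-15 and work as-is.
Row 18: chart row 6, WS - tiled (columns 1-15): / P P K K P P / P P K K P P /; work from column 15 back to 1 with K<->P swapped.
Row 19: chart row 1, RS - tile across columns 1-15 and work as-is.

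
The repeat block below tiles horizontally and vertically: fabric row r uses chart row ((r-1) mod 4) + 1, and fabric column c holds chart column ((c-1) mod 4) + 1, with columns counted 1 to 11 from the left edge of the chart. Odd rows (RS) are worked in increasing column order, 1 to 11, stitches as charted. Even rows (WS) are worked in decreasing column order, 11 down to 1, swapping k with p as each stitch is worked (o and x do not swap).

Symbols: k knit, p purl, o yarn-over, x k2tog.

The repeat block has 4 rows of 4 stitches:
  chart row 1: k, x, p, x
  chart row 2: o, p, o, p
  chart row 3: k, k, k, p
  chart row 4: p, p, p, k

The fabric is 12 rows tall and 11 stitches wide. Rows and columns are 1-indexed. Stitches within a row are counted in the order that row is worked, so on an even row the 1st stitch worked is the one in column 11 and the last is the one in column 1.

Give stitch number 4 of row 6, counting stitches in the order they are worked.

== STITCH ==
k

Derivation:
Row 6 uses chart row ((6-1) mod 4)+1 = 2. Row 6 is even, so WS.
Chart row 2 tiled across columns 1-11: o p o p o p o p o p o
WS row: flip the tiled sequence (start at column 11) and apply k<->p; o and x stay.
Row 6 as worked: o k o k o k o k o k o
The 4th stitch worked is k.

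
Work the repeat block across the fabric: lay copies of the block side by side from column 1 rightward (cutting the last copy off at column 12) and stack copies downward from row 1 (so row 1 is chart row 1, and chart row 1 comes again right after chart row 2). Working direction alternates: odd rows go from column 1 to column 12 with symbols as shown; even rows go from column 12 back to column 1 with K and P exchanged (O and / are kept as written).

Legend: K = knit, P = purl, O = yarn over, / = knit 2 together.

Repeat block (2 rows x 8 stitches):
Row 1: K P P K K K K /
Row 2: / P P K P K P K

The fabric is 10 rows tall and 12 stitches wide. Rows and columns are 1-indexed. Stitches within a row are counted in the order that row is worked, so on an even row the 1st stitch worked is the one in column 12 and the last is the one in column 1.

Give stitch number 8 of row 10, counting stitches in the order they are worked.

Row 10: (10-1) mod 2 = 1, so use chart row 2. Even row -> WS.
Chart row 2 tiled across columns 1-12: / P P K P K P K / P P K
WS row: flip the tiled sequence (start at column 12) and apply K<->P; O and / stay.
Row 10 as worked: P K K / P K P K P K K /
Counting 8 along the worked row gives K.

Result:
K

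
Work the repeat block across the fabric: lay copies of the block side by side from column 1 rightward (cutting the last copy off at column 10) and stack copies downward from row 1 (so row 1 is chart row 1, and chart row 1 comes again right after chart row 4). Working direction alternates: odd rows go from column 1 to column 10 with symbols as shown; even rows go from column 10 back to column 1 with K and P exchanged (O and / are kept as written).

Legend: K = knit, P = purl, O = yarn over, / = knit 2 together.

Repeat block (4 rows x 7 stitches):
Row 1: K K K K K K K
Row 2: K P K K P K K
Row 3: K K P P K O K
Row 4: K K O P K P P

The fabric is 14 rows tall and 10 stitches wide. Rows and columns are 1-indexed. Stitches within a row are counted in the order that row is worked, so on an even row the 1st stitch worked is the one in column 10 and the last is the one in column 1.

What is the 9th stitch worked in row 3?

For row 3: chart row = ((3-1) mod 4) + 1 = 3; this is a RS (odd) row.
Chart row 3 tiled across columns 1-10: K K P P K O K K K P
Right side: take the tiled row as-is (worked left to right from column 1).
Stitch 9 in working order -> K

Result:
K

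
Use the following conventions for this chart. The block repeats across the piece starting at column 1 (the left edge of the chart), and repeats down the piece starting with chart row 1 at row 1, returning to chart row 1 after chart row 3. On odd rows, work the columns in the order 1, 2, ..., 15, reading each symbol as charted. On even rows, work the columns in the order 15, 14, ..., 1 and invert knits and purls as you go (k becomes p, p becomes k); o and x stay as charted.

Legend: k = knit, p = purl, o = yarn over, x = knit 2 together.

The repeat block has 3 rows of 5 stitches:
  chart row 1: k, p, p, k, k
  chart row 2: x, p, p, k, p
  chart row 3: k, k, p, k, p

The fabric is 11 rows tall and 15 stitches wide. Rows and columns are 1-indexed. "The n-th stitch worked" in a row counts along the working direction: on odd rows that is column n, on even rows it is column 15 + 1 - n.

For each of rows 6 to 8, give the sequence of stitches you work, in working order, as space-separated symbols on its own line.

Row 6: chart row 3, WS - tiled (columns 1-15): k k p k p k k p k p k k p k p; work from column 15 back to 1 with k<->p swapped.
Row 7: chart row 1, RS - tile across columns 1-15 and work as-is.
Row 8: chart row 2, WS - tiled (columns 1-15): x p p k p x p p k p x p p k p; work from column 15 back to 1 with k<->p swapped.

Rows as worked:
k p k p p k p k p p k p k p p
k p p k k k p p k k k p p k k
k p k k x k p k k x k p k k x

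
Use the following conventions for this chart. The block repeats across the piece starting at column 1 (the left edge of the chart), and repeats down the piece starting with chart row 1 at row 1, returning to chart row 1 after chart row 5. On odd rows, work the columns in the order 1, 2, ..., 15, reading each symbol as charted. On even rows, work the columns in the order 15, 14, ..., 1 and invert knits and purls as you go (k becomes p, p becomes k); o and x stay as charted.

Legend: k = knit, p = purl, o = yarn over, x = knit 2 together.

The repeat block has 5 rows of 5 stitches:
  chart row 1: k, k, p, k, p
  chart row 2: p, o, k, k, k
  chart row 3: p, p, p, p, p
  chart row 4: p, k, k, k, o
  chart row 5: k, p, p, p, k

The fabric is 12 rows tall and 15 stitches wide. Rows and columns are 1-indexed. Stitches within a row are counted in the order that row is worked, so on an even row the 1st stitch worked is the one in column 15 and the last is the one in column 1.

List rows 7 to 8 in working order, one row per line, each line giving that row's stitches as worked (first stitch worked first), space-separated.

Result:
p o k k k p o k k k p o k k k
k k k k k k k k k k k k k k k

Derivation:
Row 7: chart row 2, RS - tile across columns 1-15 and work as-is.
Row 8: chart row 3, WS - tiled (columns 1-15): p p p p p p p p p p p p p p p; work from column 15 back to 1 with k<->p swapped.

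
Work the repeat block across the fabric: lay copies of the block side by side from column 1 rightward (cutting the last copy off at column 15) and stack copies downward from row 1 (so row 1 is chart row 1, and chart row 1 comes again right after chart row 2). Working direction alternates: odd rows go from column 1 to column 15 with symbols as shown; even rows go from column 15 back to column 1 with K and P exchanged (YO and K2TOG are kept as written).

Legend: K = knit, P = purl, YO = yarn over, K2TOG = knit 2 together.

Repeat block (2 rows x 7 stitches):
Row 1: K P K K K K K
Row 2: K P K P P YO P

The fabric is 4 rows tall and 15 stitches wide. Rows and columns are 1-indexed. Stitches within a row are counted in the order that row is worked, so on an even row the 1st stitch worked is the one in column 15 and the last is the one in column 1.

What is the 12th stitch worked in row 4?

Result:
K

Derivation:
Row 4 uses chart row ((4-1) mod 2)+1 = 2. Row 4 is even, so WS.
Chart row 2 tiled across columns 1-15: K P K P P YO P K P K P P YO P K
WS row: flip the tiled sequence (start at column 15) and apply K<->P; YO and K2TOG stay.
Row 4 as worked: P K YO K K P K P K YO K K P K P
Stitch 12 in working order -> K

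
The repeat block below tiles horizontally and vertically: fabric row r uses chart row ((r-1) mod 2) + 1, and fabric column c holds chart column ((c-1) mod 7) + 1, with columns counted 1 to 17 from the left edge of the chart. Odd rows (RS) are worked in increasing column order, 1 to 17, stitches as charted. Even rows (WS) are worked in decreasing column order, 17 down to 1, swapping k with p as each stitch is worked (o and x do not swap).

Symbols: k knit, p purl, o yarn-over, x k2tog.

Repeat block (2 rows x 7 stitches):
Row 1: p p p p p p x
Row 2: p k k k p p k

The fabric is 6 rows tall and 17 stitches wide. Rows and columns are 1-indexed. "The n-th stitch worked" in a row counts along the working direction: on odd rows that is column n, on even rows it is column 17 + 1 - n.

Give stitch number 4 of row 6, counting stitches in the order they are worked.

Result:
p

Derivation:
Row 6 uses chart row ((6-1) mod 2)+1 = 2. Row 6 is even, so WS.
Chart row 2 tiled across columns 1-17: p k k k p p k p k k k p p k p k k
Wrong side: read the tiled row from column 17 down to 1 and exchange k with p (leave o, x).
Row 6 as worked: p p k p k k p p p k p k k p p p k
Counting 4 along the worked row gives p.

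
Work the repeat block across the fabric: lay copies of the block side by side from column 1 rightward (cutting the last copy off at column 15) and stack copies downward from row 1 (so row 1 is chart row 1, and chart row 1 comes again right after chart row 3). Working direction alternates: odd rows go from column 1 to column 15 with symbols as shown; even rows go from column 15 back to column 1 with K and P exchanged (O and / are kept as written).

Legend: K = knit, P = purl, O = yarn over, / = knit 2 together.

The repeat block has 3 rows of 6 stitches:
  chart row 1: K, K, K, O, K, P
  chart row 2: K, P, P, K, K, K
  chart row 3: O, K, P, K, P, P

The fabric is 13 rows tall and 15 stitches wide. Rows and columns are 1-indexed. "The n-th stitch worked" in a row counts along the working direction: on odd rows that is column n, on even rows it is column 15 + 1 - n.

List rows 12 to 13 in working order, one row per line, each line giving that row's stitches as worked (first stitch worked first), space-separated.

Result:
K P O K K P K P O K K P K P O
K K K O K P K K K O K P K K K

Derivation:
Row 12: chart row 3, WS - tiled (columns 1-15): O K P K P P O K P K P P O K P; work from column 15 back to 1 with K<->P swapped.
Row 13: chart row 1, RS - tile across columns 1-15 and work as-is.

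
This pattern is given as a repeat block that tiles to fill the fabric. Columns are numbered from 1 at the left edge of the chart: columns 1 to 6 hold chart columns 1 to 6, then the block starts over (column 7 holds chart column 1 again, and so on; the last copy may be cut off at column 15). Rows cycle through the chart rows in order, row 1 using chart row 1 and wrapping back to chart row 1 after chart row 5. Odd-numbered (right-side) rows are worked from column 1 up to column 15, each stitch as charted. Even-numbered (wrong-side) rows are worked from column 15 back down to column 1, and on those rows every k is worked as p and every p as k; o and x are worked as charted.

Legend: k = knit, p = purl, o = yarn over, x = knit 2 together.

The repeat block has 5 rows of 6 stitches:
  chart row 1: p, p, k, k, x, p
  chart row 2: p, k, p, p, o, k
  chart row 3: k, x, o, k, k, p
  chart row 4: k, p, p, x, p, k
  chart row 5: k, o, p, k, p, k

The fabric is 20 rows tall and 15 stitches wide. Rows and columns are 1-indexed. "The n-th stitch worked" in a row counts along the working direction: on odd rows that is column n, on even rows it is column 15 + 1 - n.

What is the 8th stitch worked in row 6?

Row 6 uses chart row ((6-1) mod 5)+1 = 1. Row 6 is even, so WS.
Chart row 1 tiled across columns 1-15: p p k k x p p p k k x p p p k
WS row: flip the tiled sequence (start at column 15) and apply k<->p; o and x stay.
Row 6 as worked: p k k k x p p k k k x p p k k
Stitch 8 in working order -> k

== STITCH ==
k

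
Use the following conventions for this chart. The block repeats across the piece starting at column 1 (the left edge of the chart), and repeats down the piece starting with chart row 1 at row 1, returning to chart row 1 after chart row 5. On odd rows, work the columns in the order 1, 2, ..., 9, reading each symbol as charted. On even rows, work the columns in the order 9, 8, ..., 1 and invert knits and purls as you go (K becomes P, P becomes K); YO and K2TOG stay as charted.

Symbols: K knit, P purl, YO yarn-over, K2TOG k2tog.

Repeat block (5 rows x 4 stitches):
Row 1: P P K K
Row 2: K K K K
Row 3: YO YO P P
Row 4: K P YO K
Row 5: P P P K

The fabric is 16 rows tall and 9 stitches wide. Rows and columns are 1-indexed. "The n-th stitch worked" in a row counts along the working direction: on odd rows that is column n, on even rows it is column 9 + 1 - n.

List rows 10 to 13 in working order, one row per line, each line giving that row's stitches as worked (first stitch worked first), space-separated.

Row 10: chart row 5, WS - tiled (columns 1-9): P P P K P P P K P; work from column 9 back to 1 with K<->P swapped.
Row 11: chart row 1, RS - tile across columns 1-9 and work as-is.
Row 12: chart row 2, WS - tiled (columns 1-9): K K K K K K K K K; work from column 9 back to 1 with K<->P swapped.
Row 13: chart row 3, RS - tile across columns 1-9 and work as-is.

Rows as worked:
K P K K K P K K K
P P K K P P K K P
P P P P P P P P P
YO YO P P YO YO P P YO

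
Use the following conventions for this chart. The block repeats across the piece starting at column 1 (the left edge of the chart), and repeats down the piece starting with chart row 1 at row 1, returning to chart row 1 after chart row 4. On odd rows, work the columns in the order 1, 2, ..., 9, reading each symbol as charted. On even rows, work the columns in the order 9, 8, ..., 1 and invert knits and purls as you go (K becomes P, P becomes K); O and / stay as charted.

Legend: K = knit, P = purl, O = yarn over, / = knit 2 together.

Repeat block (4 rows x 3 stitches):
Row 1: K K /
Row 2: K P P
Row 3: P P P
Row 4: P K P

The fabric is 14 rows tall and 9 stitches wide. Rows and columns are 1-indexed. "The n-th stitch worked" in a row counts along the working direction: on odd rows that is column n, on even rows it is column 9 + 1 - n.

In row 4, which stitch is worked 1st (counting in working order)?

== STITCH ==
K

Derivation:
Row 4: (4-1) mod 4 = 3, so use chart row 4. Even row -> WS.
Chart row 4 tiled across columns 1-9: P K P P K P P K P
WS row: flip the tiled sequence (start at column 9) and apply K<->P; O and / stay.
Row 4 as worked: K P K K P K K P K
Counting 1 along the worked row gives K.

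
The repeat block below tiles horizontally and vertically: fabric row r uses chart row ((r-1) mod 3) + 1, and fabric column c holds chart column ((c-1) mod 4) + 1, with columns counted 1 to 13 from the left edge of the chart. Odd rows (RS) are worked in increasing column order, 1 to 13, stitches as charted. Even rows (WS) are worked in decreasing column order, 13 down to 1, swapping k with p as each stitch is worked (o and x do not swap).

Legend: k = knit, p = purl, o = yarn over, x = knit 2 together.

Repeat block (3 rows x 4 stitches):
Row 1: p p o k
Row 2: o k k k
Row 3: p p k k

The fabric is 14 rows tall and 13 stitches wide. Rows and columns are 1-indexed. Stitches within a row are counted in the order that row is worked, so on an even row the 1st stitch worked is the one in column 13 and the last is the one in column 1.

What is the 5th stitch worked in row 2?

For row 2: chart row = ((2-1) mod 3) + 1 = 2; this is a WS (even) row.
Chart row 2 tiled across columns 1-13: o k k k o k k k o k k k o
WS row: flip the tiled sequence (start at column 13) and apply k<->p; o and x stay.
Row 2 as worked: o p p p o p p p o p p p o
Counting 5 along the worked row gives o.

== STITCH ==
o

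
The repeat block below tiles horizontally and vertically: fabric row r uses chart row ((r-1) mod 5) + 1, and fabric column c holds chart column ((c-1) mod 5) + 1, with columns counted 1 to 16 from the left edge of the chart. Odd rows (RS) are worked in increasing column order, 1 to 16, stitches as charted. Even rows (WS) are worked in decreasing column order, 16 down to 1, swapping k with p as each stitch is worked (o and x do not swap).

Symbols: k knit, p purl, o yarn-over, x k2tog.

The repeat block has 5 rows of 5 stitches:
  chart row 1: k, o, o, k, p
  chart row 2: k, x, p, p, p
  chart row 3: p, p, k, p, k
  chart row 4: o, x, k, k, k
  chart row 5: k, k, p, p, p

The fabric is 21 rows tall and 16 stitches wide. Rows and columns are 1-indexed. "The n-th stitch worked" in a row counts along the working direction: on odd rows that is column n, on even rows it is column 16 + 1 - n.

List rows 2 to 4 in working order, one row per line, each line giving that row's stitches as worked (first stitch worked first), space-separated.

Result:
p k k k x p k k k x p k k k x p
p p k p k p p k p k p p k p k p
o p p p x o p p p x o p p p x o

Derivation:
Row 2: chart row 2, WS - tiled (columns 1-16): k x p p p k x p p p k x p p p k; work from column 16 back to 1 with k<->p swapped.
Row 3: chart row 3, RS - tile across columns 1-16 and work as-is.
Row 4: chart row 4, WS - tiled (columns 1-16): o x k k k o x k k k o x k k k o; work from column 16 back to 1 with k<->p swapped.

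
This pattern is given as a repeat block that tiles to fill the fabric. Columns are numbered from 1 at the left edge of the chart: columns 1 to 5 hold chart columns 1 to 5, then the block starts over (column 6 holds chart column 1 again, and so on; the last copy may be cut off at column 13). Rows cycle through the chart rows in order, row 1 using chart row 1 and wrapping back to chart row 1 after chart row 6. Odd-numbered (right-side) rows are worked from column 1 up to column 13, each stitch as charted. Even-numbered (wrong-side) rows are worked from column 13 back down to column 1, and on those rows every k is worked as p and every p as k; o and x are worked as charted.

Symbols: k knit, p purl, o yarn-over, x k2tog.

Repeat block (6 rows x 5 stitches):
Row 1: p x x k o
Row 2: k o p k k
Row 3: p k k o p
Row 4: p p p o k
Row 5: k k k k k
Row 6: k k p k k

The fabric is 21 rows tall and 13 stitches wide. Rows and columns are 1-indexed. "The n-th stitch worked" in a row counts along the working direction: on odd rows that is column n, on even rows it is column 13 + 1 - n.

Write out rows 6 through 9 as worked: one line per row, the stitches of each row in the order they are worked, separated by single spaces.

Rows as worked:
k p p p p k p p p p k p p
p x x k o p x x k o p x x
k o p p p k o p p p k o p
p k k o p p k k o p p k k

Derivation:
Row 6: chart row 6, WS - tiled (columns 1-13): k k p k k k k p k k k k p; work from column 13 back to 1 with k<->p swapped.
Row 7: chart row 1, RS - tile across columns 1-13 and work as-is.
Row 8: chart row 2, WS - tiled (columns 1-13): k o p k k k o p k k k o p; work from column 13 back to 1 with k<->p swapped.
Row 9: chart row 3, RS - tile across columns 1-13 and work as-is.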